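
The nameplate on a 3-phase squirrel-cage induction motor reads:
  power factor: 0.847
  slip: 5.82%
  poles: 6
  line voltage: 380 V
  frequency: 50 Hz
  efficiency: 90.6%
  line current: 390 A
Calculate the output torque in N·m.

2000 N·m

P_in = √3·V·I·cosφ = 1.732 × 380 × 390 × 0.847 = 217410 W
P_out = η·P_in = 0.906 × 217410 = 196973 W
n_s = 120×50/6 = 1000 rpm; n = 1000×(1−0.0582) = 942 rpm
ω = 2π×942/60 = 98.65 rad/s
τ = P_out/ω = 196973/98.65 = 2000 N·m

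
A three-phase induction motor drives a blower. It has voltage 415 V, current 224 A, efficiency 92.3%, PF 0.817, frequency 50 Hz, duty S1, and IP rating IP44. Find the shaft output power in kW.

121 kW

P_in = √3·V·I·cosφ = 1.732 × 415 × 224 × 0.817 = 131542 W
P_out = η·P_in = 0.923 × 131542 = 121413 W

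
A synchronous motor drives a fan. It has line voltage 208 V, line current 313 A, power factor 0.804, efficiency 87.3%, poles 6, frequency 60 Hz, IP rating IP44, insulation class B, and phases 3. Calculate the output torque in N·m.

P_in = √3·V·I·cosφ = 1.732 × 208 × 313 × 0.804 = 90659 W
P_out = η·P_in = 0.873 × 90659 = 79145 W
n = n_s = 120×60/6 = 1200 rpm (synchronous)
ω = 2π×1200/60 = 125.7 rad/s
τ = P_out/ω = 79145/125.7 = 630 N·m

630 N·m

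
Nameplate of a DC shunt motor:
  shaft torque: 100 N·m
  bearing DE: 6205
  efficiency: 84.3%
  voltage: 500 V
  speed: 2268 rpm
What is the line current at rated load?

56.3 A

ω = 2π×2268/60 = 237.5 rad/s; P_out = τω = 100 × 237.5 = 23750 W
P_in = P_out / η = 23750 / 0.843 = 28173 W
I = P_in / V = 28173 / 500 = 56.3 A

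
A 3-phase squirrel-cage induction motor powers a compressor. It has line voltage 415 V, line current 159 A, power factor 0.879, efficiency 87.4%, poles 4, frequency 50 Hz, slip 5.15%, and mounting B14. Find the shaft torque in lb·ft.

435 lb·ft

P_in = √3·V·I·cosφ = 1.732 × 415 × 159 × 0.879 = 100457 W
P_out = η·P_in = 0.874 × 100457 = 87799 W
n_s = 120×50/4 = 1500 rpm; n = 1500×(1−0.0515) = 1423 rpm
ω = 2π×1423/60 = 149 rad/s
τ = P_out/ω = 87799/149 = 589.3 N·m
In lb·ft: 589.3/1.356 = 435 lb·ft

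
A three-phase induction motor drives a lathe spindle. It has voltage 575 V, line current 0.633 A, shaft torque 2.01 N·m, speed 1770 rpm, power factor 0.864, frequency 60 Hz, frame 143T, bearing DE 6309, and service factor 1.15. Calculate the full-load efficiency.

ω = 2π × 1770/60 = 185.4 rad/s; P_out = τω = 2.01 × 185.4 = 373 W
P_in = √3·V_L·I_L·cosφ = 1.732 × 575 × 0.633 × 0.864 = 545 W
η = P_out / P_in = 373 / 545 = 0.684 = 68.4%

68.4 %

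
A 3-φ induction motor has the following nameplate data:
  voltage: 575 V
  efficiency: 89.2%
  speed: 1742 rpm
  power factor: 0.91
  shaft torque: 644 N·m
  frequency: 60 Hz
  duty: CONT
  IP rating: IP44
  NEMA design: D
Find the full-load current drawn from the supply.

145 A

ω = 2π×1742/60 = 182.4 rad/s; P_out = τω = 644 × 182.4 = 117466 W
P_in = P_out / η = 117466 / 0.892 = 131688 W
I_L = P_in / (√3·V_L·cosφ) = 131688 / (1.732 × 575 × 0.91) = 145 A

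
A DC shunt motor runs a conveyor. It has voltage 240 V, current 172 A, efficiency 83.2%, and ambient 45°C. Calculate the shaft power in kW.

P_in = V·I = 240 × 172 = 41280 W
P_out = η·P_in = 0.832 × 41280 = 34345 W

34.3 kW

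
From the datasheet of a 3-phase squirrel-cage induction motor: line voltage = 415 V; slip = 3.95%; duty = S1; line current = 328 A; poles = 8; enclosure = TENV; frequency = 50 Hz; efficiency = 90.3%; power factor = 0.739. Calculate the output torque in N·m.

P_in = √3·V·I·cosφ = 1.732 × 415 × 328 × 0.739 = 174227 W
P_out = η·P_in = 0.903 × 174227 = 157327 W
n_s = 120×50/8 = 750 rpm; n = 750×(1−0.0395) = 720 rpm
ω = 2π×720/60 = 75.4 rad/s
τ = P_out/ω = 157327/75.4 = 2090 N·m

2090 N·m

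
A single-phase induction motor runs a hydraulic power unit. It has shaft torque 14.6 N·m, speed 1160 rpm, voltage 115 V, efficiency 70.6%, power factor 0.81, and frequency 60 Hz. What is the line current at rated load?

27 A

ω = 2π×1160/60 = 121.5 rad/s; P_out = τω = 14.6 × 121.5 = 1774 W
P_in = P_out / η = 1774 / 0.706 = 2513 W
I = P_in / (V·cosφ) = 2513 / (115 × 0.81) = 27 A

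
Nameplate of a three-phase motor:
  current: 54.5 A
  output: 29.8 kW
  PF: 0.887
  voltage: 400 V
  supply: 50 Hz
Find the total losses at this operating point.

3.69 kW

P_in = √3·V·I·cosφ = 1.732×400×54.5×0.887 = 33491 W
P_out = 29800 W
Losses = P_in − P_out = 33491 − 29800 = 3691 W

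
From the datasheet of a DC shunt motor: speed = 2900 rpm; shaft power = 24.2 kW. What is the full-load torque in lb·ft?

ω = 2π × 2900/60 = 303.7 rad/s
τ = P/ω = 24200/303.7 = 79.68 N·m
In lb·ft: 79.68/1.356 = 58.8 lb·ft

58.8 lb·ft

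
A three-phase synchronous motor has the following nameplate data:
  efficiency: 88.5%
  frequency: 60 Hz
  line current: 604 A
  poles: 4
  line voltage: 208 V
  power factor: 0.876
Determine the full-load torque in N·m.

P_in = √3·V·I·cosφ = 1.732 × 208 × 604 × 0.876 = 190613 W
P_out = η·P_in = 0.885 × 190613 = 168693 W
n = n_s = 120×60/4 = 1800 rpm (synchronous)
ω = 2π×1800/60 = 188.5 rad/s
τ = P_out/ω = 168693/188.5 = 895 N·m

895 N·m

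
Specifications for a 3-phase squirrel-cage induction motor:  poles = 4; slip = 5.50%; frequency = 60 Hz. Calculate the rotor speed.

1701 rpm

n_s = 120f/p = 120×60/4 = 1800 rpm
n = n_s(1 − s) = 1800 × (1 − 0.055) = 1701 rpm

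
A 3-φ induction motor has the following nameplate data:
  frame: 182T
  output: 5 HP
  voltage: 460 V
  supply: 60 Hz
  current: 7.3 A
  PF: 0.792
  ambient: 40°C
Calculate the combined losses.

876 W

P_in = √3·V·I·cosφ = 1.732×460×7.3×0.792 = 4606 W
P_out = 5×746 = 3730 W
Losses = P_in − P_out = 4606 − 3730 = 876 W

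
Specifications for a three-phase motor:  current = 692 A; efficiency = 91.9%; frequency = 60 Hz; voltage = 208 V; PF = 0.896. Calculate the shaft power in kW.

P_in = √3·V·I·cosφ = 1.732 × 208 × 692 × 0.896 = 223370 W
P_out = η·P_in = 0.919 × 223370 = 205277 W

205 kW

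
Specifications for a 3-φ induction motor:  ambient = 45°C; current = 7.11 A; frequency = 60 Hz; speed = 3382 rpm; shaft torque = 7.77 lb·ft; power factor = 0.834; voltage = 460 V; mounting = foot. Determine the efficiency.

79.0 %

τ = 7.77 lb·ft × 1.356 = 10.54 N·m
ω = 2π × 3382/60 = 354.2 rad/s; P_out = τω = 10.54 × 354.2 = 3733 W
P_in = √3·V_L·I_L·cosφ = 1.732 × 460 × 7.11 × 0.834 = 4724 W
η = P_out / P_in = 3733 / 4724 = 0.790 = 79.0%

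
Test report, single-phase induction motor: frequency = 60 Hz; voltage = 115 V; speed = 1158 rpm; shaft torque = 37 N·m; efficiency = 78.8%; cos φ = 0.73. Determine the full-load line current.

67.8 A

ω = 2π×1158/60 = 121.3 rad/s; P_out = τω = 37 × 121.3 = 4488 W
P_in = P_out / η = 4488 / 0.788 = 5695 W
I = P_in / (V·cosφ) = 5695 / (115 × 0.73) = 67.8 A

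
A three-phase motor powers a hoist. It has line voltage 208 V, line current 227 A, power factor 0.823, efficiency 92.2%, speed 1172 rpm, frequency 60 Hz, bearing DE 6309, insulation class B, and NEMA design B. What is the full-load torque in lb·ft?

P_in = √3·V·I·cosφ = 1.732 × 208 × 227 × 0.823 = 67303 W
P_out = η·P_in = 0.922 × 67303 = 62053 W
n = 1172 rpm
ω = 2π×1172/60 = 122.7 rad/s
τ = P_out/ω = 62053/122.7 = 505.7 N·m
In lb·ft: 505.7/1.356 = 373 lb·ft

373 lb·ft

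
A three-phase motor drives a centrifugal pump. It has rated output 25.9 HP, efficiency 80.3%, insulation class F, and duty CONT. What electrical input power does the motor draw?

P_out = 25.9 × 746 = 19321 W
P_in = P_out/η = 19321/0.803 = 24061 W = 24.1 kW

24.1 kW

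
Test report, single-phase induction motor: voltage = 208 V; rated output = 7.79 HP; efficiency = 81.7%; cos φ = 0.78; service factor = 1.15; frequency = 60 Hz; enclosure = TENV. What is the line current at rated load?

P_out = 7.79 × 746 = 5811 W
P_in = P_out / η = 5811 / 0.817 = 7113 W
I = P_in / (V·cosφ) = 7113 / (208 × 0.78) = 43.8 A

43.8 A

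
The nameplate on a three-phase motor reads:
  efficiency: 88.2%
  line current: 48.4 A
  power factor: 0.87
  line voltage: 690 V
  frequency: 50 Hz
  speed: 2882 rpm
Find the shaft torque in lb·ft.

108 lb·ft

P_in = √3·V·I·cosφ = 1.732 × 690 × 48.4 × 0.87 = 50322 W
P_out = η·P_in = 0.882 × 50322 = 44384 W
n = 2882 rpm
ω = 2π×2882/60 = 301.8 rad/s
τ = P_out/ω = 44384/301.8 = 147.1 N·m
In lb·ft: 147.1/1.356 = 108 lb·ft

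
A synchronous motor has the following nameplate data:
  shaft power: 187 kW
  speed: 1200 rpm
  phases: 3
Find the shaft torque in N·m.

1490 N·m

ω = 2π × 1200/60 = 125.7 rad/s
τ = P/ω = 187000/125.7 = 1490 N·m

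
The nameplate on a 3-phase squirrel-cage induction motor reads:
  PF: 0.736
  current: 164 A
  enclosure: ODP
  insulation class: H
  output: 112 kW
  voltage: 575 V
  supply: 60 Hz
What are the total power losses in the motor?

P_in = √3·V·I·cosφ = 1.732×575×164×0.736 = 120209 W
P_out = 112000 W
Losses = P_in − P_out = 120209 − 112000 = 8209 W

8210 W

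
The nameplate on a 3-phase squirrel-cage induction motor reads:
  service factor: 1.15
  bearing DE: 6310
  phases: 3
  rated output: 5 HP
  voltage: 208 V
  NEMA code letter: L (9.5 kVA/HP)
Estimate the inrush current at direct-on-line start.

132 A

S_LR = 9.5 × 5 = 47.5 kVA
I_LR = S_LR/(√3·V_L) = 47500/(1.732×208) = 132 A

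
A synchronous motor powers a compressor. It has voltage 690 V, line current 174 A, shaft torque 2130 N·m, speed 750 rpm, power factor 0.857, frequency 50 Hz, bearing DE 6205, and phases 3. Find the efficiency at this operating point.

ω = 2π × 750/60 = 78.54 rad/s; P_out = τω = 2130 × 78.54 = 167290 W
P_in = √3·V_L·I_L·cosφ = 1.732 × 690 × 174 × 0.857 = 178208 W
η = P_out / P_in = 167290 / 178208 = 0.939 = 93.9%

93.9 %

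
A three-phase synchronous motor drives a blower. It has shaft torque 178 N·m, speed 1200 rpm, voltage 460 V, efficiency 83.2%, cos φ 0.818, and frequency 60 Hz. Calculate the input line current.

ω = 2π×1200/60 = 125.7 rad/s; P_out = τω = 178 × 125.7 = 22375 W
P_in = P_out / η = 22375 / 0.832 = 26893 W
I_L = P_in / (√3·V_L·cosφ) = 26893 / (1.732 × 460 × 0.818) = 41.3 A

41.3 A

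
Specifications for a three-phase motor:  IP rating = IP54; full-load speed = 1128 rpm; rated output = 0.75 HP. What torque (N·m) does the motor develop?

4.74 N·m

P_out = 0.75 × 746 = 560 W
ω = 2π × 1128/60 = 118.1 rad/s
τ = P_out/ω = 560/118.1 = 4.74 N·m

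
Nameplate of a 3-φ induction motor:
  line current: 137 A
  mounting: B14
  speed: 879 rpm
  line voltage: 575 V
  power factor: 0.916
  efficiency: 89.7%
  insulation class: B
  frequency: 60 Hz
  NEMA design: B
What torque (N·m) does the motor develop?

P_in = √3·V·I·cosφ = 1.732 × 575 × 137 × 0.916 = 124977 W
P_out = η·P_in = 0.897 × 124977 = 112104 W
n = 879 rpm
ω = 2π×879/60 = 92.05 rad/s
τ = P_out/ω = 112104/92.05 = 1220 N·m

1220 N·m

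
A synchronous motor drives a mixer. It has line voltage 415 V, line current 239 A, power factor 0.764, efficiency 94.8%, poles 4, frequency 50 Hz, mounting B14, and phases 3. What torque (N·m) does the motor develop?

792 N·m

P_in = √3·V·I·cosφ = 1.732 × 415 × 239 × 0.764 = 131246 W
P_out = η·P_in = 0.948 × 131246 = 124421 W
n = n_s = 120×50/4 = 1500 rpm (synchronous)
ω = 2π×1500/60 = 157.1 rad/s
τ = P_out/ω = 124421/157.1 = 792 N·m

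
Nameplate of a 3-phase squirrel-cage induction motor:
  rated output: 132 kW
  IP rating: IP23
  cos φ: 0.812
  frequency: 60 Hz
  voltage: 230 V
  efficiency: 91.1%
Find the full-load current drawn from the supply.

448 A

P_out = 132 kW = 132000 W
P_in = P_out / η = 132000 / 0.911 = 144896 W
I_L = P_in / (√3·V_L·cosφ) = 144896 / (1.732 × 230 × 0.812) = 448 A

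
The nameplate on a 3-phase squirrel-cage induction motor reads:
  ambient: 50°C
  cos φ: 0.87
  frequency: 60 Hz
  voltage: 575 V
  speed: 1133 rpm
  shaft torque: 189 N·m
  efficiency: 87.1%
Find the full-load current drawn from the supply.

29.7 A

ω = 2π×1133/60 = 118.6 rad/s; P_out = τω = 189 × 118.6 = 22415 W
P_in = P_out / η = 22415 / 0.871 = 25735 W
I_L = P_in / (√3·V_L·cosφ) = 25735 / (1.732 × 575 × 0.87) = 29.7 A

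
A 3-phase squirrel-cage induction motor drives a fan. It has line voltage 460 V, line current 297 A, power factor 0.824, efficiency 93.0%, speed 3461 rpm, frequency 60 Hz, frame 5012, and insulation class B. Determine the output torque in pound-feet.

P_in = √3·V·I·cosφ = 1.732 × 460 × 297 × 0.824 = 194980 W
P_out = η·P_in = 0.93 × 194980 = 181331 W
n = 3461 rpm
ω = 2π×3461/60 = 362.4 rad/s
τ = P_out/ω = 181331/362.4 = 500.4 N·m
In lb·ft: 500.4/1.356 = 369 lb·ft

369 lb·ft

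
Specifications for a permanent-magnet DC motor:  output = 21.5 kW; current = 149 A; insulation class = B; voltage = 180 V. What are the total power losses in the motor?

5.32 kW

P_in = V·I = 180×149 = 26820 W
P_out = 21500 W
Losses = P_in − P_out = 26820 − 21500 = 5320 W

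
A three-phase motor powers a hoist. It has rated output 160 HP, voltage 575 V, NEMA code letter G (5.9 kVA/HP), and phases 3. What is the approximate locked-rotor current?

S_LR = 5.9 × 160 = 944 kVA
I_LR = S_LR/(√3·V_L) = 944000/(1.732×575) = 948 A

948 A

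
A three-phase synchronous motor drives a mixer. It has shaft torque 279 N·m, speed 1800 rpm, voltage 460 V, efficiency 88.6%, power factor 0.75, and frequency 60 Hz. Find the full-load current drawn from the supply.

99.3 A

ω = 2π×1800/60 = 188.5 rad/s; P_out = τω = 279 × 188.5 = 52592 W
P_in = P_out / η = 52592 / 0.886 = 59359 W
I_L = P_in / (√3·V_L·cosφ) = 59359 / (1.732 × 460 × 0.75) = 99.3 A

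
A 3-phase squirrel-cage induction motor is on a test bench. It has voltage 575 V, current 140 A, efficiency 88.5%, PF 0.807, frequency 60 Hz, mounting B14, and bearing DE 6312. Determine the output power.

P_in = √3·V·I·cosφ = 1.732 × 575 × 140 × 0.807 = 112517 W
P_out = η·P_in = 0.885 × 112517 = 99578 W

99.6 kW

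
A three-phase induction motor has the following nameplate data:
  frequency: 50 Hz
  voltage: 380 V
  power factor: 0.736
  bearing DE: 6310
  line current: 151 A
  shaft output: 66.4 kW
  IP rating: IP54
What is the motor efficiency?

P_out = 66.4 kW = 66400 W
P_in = √3·V_L·I_L·cosφ = 1.732 × 380 × 151 × 0.736 = 73145 W
η = P_out / P_in = 66400 / 73145 = 0.908 = 90.8%

90.8 %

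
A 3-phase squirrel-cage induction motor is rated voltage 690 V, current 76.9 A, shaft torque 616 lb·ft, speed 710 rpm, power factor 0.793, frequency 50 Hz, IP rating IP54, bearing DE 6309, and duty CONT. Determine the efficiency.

τ = 616 lb·ft × 1.356 = 835.3 N·m
ω = 2π × 710/60 = 74.35 rad/s; P_out = τω = 835.3 × 74.35 = 62105 W
P_in = √3·V_L·I_L·cosφ = 1.732 × 690 × 76.9 × 0.793 = 72878 W
η = P_out / P_in = 62105 / 72878 = 0.852 = 85.2%

85.2 %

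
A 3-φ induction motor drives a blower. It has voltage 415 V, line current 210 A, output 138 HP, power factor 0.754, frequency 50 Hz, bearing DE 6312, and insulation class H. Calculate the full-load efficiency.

90.5 %

P_out = 138 × 746 = 102948 W
P_in = √3·V_L·I_L·cosφ = 1.732 × 415 × 210 × 0.754 = 113812 W
η = P_out / P_in = 102948 / 113812 = 0.905 = 90.5%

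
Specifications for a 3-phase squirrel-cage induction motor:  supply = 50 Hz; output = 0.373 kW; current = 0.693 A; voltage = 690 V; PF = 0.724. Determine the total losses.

P_in = √3·V·I·cosφ = 1.732×690×0.693×0.724 = 600 W
P_out = 373 W
Losses = P_in − P_out = 600 − 373 = 227 W

227 W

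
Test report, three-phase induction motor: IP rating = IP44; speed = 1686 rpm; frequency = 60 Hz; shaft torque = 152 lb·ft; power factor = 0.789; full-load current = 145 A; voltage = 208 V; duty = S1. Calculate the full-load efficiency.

τ = 152 lb·ft × 1.356 = 206.1 N·m
ω = 2π × 1686/60 = 176.6 rad/s; P_out = τω = 206.1 × 176.6 = 36397 W
P_in = √3·V_L·I_L·cosφ = 1.732 × 208 × 145 × 0.789 = 41215 W
η = P_out / P_in = 36397 / 41215 = 0.883 = 88.3%

88.3 %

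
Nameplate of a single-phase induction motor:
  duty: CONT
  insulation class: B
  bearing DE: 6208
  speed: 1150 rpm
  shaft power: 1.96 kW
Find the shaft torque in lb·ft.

12 lb·ft

ω = 2π × 1150/60 = 120.4 rad/s
τ = P/ω = 1960/120.4 = 16.28 N·m
In lb·ft: 16.28/1.356 = 12 lb·ft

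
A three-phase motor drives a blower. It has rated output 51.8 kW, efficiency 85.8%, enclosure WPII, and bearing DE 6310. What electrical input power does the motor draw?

60.4 kW

P_out = 51800 W
P_in = P_out/η = 51800/0.858 = 60373 W = 60.4 kW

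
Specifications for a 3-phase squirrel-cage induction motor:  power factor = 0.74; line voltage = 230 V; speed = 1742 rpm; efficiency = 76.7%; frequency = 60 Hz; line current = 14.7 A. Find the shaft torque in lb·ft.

P_in = √3·V·I·cosφ = 1.732 × 230 × 14.7 × 0.74 = 4333 W
P_out = η·P_in = 0.767 × 4333 = 3323 W
n = 1742 rpm
ω = 2π×1742/60 = 182.4 rad/s
τ = P_out/ω = 3323/182.4 = 18.22 N·m
In lb·ft: 18.22/1.356 = 13.4 lb·ft

13.4 lb·ft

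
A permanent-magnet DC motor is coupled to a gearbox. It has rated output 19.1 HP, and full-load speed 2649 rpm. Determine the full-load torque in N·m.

51.4 N·m

P_out = 19.1 × 746 = 14249 W
ω = 2π × 2649/60 = 277.4 rad/s
τ = P_out/ω = 14249/277.4 = 51.4 N·m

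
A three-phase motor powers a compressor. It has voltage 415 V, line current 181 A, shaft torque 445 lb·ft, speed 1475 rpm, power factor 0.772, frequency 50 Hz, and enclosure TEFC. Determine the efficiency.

τ = 445 lb·ft × 1.356 = 603.4 N·m
ω = 2π × 1475/60 = 154.5 rad/s; P_out = τω = 603.4 × 154.5 = 93225 W
P_in = √3·V_L·I_L·cosφ = 1.732 × 415 × 181 × 0.772 = 100437 W
η = P_out / P_in = 93225 / 100437 = 0.928 = 92.8%

92.8 %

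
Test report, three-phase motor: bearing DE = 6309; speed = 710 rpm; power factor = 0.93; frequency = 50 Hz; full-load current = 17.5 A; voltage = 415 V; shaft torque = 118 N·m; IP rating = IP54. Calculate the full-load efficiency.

75.0 %

ω = 2π × 710/60 = 74.35 rad/s; P_out = τω = 118 × 74.35 = 8773 W
P_in = √3·V_L·I_L·cosφ = 1.732 × 415 × 17.5 × 0.93 = 11698 W
η = P_out / P_in = 8773 / 11698 = 0.750 = 75.0%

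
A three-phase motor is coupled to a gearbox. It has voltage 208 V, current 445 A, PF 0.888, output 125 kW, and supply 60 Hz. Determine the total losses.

P_in = √3·V·I·cosφ = 1.732×208×445×0.888 = 142359 W
P_out = 125000 W
Losses = P_in − P_out = 142359 − 125000 = 17359 W

17400 W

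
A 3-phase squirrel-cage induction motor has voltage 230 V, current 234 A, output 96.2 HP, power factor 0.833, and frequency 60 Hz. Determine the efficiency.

92.4 %

P_out = 96.2 × 746 = 71765 W
P_in = √3·V_L·I_L·cosφ = 1.732 × 230 × 234 × 0.833 = 77649 W
η = P_out / P_in = 71765 / 77649 = 0.924 = 92.4%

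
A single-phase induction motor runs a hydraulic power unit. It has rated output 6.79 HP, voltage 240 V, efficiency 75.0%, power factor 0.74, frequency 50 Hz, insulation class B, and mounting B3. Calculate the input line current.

38 A

P_out = 6.79 × 746 = 5065 W
P_in = P_out / η = 5065 / 0.750 = 6753 W
I = P_in / (V·cosφ) = 6753 / (240 × 0.74) = 38 A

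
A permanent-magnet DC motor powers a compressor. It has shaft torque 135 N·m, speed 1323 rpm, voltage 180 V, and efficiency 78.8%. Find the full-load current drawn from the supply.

132 A

ω = 2π×1323/60 = 138.5 rad/s; P_out = τω = 135 × 138.5 = 18698 W
P_in = P_out / η = 18698 / 0.788 = 23728 W
I = P_in / V = 23728 / 180 = 132 A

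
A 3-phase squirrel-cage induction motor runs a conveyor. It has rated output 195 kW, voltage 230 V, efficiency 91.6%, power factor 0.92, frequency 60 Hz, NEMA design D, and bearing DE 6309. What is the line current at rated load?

P_out = 195 kW = 195000 W
P_in = P_out / η = 195000 / 0.916 = 212882 W
I_L = P_in / (√3·V_L·cosφ) = 212882 / (1.732 × 230 × 0.92) = 581 A

581 A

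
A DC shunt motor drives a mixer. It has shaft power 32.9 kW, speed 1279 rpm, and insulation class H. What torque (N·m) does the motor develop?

ω = 2π × 1279/60 = 133.9 rad/s
τ = P/ω = 32900/133.9 = 246 N·m

246 N·m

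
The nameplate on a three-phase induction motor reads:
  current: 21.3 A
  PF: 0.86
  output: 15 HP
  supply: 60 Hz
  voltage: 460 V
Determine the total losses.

P_in = √3·V·I·cosφ = 1.732×460×21.3×0.86 = 14594 W
P_out = 15×746 = 11190 W
Losses = P_in − P_out = 14594 − 11190 = 3404 W

3.4 kW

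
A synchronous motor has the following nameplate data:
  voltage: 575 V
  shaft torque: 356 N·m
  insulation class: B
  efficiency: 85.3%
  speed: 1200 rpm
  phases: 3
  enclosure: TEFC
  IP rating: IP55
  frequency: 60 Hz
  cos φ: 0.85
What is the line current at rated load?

62 A

ω = 2π×1200/60 = 125.7 rad/s; P_out = τω = 356 × 125.7 = 44749 W
P_in = P_out / η = 44749 / 0.853 = 52461 W
I_L = P_in / (√3·V_L·cosφ) = 52461 / (1.732 × 575 × 0.85) = 62 A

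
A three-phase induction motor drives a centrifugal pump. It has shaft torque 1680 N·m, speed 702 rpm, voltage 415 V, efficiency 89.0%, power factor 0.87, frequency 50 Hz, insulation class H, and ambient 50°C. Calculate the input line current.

ω = 2π×702/60 = 73.51 rad/s; P_out = τω = 1680 × 73.51 = 123497 W
P_in = P_out / η = 123497 / 0.890 = 138761 W
I_L = P_in / (√3·V_L·cosφ) = 138761 / (1.732 × 415 × 0.87) = 222 A

222 A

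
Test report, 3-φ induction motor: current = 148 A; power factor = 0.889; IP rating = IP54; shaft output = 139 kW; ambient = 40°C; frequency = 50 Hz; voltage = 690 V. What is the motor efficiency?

P_out = 139 kW = 139000 W
P_in = √3·V_L·I_L·cosφ = 1.732 × 690 × 148 × 0.889 = 157239 W
η = P_out / P_in = 139000 / 157239 = 0.884 = 88.4%

88.4 %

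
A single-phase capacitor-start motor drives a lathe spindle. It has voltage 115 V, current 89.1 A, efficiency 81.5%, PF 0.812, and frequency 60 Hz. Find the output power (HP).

P_in = V·I·cosφ = 115 × 89.1 × 0.812 = 8320 W
P_out = η·P_in = 0.815 × 8320 = 6781 W
= 6781/746 = 9.09 HP

9.09 HP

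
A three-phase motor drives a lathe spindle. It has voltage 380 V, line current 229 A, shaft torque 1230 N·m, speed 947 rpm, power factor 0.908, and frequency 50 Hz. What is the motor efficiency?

89.1 %

ω = 2π × 947/60 = 99.17 rad/s; P_out = τω = 1230 × 99.17 = 121979 W
P_in = √3·V_L·I_L·cosφ = 1.732 × 380 × 229 × 0.908 = 136853 W
η = P_out / P_in = 121979 / 136853 = 0.891 = 89.1%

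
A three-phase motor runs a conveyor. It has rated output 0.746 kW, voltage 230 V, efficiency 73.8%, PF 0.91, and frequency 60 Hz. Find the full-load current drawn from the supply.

2.79 A

P_out = 0.746 kW = 746 W
P_in = P_out / η = 746 / 0.738 = 1011 W
I_L = P_in / (√3·V_L·cosφ) = 1011 / (1.732 × 230 × 0.91) = 2.79 A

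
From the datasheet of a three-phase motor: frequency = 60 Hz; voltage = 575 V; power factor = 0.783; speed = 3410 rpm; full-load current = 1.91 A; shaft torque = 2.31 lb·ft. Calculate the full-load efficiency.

τ = 2.31 lb·ft × 1.356 = 3.132 N·m
ω = 2π × 3410/60 = 357.1 rad/s; P_out = τω = 3.132 × 357.1 = 1118 W
P_in = √3·V_L·I_L·cosφ = 1.732 × 575 × 1.91 × 0.783 = 1489 W
η = P_out / P_in = 1118 / 1489 = 0.751 = 75.1%

75.1 %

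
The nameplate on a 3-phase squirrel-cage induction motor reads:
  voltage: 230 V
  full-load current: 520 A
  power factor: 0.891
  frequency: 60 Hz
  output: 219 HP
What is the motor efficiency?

88.5 %

P_out = 219 × 746 = 163374 W
P_in = √3·V_L·I_L·cosφ = 1.732 × 230 × 520 × 0.891 = 184568 W
η = P_out / P_in = 163374 / 184568 = 0.885 = 88.5%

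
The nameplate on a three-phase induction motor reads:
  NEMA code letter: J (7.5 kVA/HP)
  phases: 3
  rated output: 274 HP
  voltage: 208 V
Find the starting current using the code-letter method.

S_LR = 7.5 × 274 = 2055 kVA
I_LR = S_LR/(√3·V_L) = 2055000/(1.732×208) = 5700 A

5700 A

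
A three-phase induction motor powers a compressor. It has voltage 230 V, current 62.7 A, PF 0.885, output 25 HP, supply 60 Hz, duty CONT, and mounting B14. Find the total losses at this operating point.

3460 W

P_in = √3·V·I·cosφ = 1.732×230×62.7×0.885 = 22105 W
P_out = 25×746 = 18650 W
Losses = P_in − P_out = 22105 − 18650 = 3455 W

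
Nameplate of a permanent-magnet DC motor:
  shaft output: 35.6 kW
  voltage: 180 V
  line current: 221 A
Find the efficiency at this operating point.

89.5 %

P_out = 35.6 kW = 35600 W
P_in = V·I = 180 × 221 = 39780 W
η = P_out / P_in = 35600 / 39780 = 0.895 = 89.5%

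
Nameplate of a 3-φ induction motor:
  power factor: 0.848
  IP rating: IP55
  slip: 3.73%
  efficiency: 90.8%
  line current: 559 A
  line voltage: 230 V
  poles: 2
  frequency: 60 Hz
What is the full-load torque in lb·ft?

P_in = √3·V·I·cosφ = 1.732 × 230 × 559 × 0.848 = 188835 W
P_out = η·P_in = 0.908 × 188835 = 171462 W
n_s = 120×60/2 = 3600 rpm; n = 3600×(1−0.0373) = 3466 rpm
ω = 2π×3466/60 = 363 rad/s
τ = P_out/ω = 171462/363 = 472.3 N·m
In lb·ft: 472.3/1.356 = 348 lb·ft

348 lb·ft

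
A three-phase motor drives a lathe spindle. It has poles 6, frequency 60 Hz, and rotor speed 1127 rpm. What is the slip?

6.08 %

n_s = 120f/p = 120×60/6 = 1200 rpm
s = (n_s − n)/n_s = (1200 − 1127)/1200 = 0.0608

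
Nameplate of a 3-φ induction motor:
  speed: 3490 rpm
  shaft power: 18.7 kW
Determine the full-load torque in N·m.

51.2 N·m

ω = 2π × 3490/60 = 365.5 rad/s
τ = P/ω = 18700/365.5 = 51.2 N·m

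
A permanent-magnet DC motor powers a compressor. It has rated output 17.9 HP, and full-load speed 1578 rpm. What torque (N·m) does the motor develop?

80.8 N·m

P_out = 17.9 × 746 = 13353 W
ω = 2π × 1578/60 = 165.2 rad/s
τ = P_out/ω = 13353/165.2 = 80.8 N·m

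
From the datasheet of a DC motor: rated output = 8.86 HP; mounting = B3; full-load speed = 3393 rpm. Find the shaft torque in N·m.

18.6 N·m

P_out = 8.86 × 746 = 6610 W
ω = 2π × 3393/60 = 355.3 rad/s
τ = P_out/ω = 6610/355.3 = 18.6 N·m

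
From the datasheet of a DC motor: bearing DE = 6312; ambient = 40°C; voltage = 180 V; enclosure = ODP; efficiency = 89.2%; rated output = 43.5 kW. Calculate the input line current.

P_out = 43.5 kW = 43500 W
P_in = P_out / η = 43500 / 0.892 = 48767 W
I = P_in / V = 48767 / 180 = 271 A

271 A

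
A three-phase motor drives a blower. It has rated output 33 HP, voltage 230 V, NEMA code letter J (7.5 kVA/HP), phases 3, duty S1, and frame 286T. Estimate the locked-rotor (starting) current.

S_LR = 7.5 × 33 = 247.5 kVA
I_LR = S_LR/(√3·V_L) = 247500/(1.732×230) = 621 A

621 A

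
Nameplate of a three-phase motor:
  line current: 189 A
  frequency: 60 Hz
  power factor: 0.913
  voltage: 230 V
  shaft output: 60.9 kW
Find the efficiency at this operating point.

88.6 %

P_out = 60.9 kW = 60900 W
P_in = √3·V_L·I_L·cosφ = 1.732 × 230 × 189 × 0.913 = 68740 W
η = P_out / P_in = 60900 / 68740 = 0.886 = 88.6%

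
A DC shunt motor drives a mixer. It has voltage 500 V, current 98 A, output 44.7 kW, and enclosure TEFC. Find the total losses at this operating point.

4300 W

P_in = V·I = 500×98 = 49000 W
P_out = 44700 W
Losses = P_in − P_out = 49000 − 44700 = 4300 W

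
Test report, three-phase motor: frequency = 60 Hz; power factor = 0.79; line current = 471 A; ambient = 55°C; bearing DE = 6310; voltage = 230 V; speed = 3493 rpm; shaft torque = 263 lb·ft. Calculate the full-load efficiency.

τ = 263 lb·ft × 1.356 = 356.6 N·m
ω = 2π × 3493/60 = 365.8 rad/s; P_out = τω = 356.6 × 365.8 = 130444 W
P_in = √3·V_L·I_L·cosφ = 1.732 × 230 × 471 × 0.79 = 148226 W
η = P_out / P_in = 130444 / 148226 = 0.880 = 88.0%

88.0 %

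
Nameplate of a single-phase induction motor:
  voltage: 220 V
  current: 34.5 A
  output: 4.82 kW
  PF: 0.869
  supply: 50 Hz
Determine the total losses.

P_in = V·I·cosφ = 220×34.5×0.869 = 6596 W
P_out = 4820 W
Losses = P_in − P_out = 6596 − 4820 = 1776 W

1780 W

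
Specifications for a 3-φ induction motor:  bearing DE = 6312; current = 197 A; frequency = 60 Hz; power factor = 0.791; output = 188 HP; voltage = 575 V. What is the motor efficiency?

90.4 %

P_out = 188 × 746 = 140248 W
P_in = √3·V_L·I_L·cosφ = 1.732 × 575 × 197 × 0.791 = 155188 W
η = P_out / P_in = 140248 / 155188 = 0.904 = 90.4%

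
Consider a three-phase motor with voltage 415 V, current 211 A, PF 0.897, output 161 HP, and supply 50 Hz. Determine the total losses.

P_in = √3·V·I·cosφ = 1.732×415×211×0.897 = 136041 W
P_out = 161×746 = 120106 W
Losses = P_in − P_out = 136041 − 120106 = 15935 W

15.9 kW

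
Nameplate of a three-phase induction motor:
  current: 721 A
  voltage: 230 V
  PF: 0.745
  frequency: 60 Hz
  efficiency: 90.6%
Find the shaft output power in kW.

194 kW

P_in = √3·V·I·cosφ = 1.732 × 230 × 721 × 0.745 = 213977 W
P_out = η·P_in = 0.906 × 213977 = 193863 W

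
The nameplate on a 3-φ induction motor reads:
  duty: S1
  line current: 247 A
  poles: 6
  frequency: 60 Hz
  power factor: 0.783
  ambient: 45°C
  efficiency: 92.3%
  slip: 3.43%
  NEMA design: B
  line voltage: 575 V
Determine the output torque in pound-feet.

P_in = √3·V·I·cosφ = 1.732 × 575 × 247 × 0.783 = 192608 W
P_out = η·P_in = 0.923 × 192608 = 177777 W
n_s = 120×60/6 = 1200 rpm; n = 1200×(1−0.0343) = 1159 rpm
ω = 2π×1159/60 = 121.4 rad/s
τ = P_out/ω = 177777/121.4 = 1464 N·m
In lb·ft: 1464/1.356 = 1080 lb·ft

1080 lb·ft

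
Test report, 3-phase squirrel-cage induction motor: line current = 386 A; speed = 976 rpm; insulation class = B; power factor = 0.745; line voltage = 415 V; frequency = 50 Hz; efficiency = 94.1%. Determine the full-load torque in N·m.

1900 N·m

P_in = √3·V·I·cosφ = 1.732 × 415 × 386 × 0.745 = 206700 W
P_out = η·P_in = 0.941 × 206700 = 194505 W
n = 976 rpm
ω = 2π×976/60 = 102.2 rad/s
τ = P_out/ω = 194505/102.2 = 1900 N·m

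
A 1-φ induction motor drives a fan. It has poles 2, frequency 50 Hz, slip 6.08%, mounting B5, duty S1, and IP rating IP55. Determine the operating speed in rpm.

2818 rpm

n_s = 120f/p = 120×50/2 = 3000 rpm
n = n_s(1 − s) = 3000 × (1 − 0.0608) = 2818 rpm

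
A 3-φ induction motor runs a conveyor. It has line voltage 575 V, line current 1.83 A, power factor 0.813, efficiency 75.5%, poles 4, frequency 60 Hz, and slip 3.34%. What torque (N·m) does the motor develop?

6.14 N·m

P_in = √3·V·I·cosφ = 1.732 × 575 × 1.83 × 0.813 = 1482 W
P_out = η·P_in = 0.755 × 1482 = 1119 W
n_s = 120×60/4 = 1800 rpm; n = 1800×(1−0.0334) = 1740 rpm
ω = 2π×1740/60 = 182.2 rad/s
τ = P_out/ω = 1119/182.2 = 6.14 N·m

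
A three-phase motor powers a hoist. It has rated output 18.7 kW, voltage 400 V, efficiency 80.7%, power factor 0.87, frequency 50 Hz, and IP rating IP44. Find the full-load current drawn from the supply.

38.4 A

P_out = 18.7 kW = 18700 W
P_in = P_out / η = 18700 / 0.807 = 23172 W
I_L = P_in / (√3·V_L·cosφ) = 23172 / (1.732 × 400 × 0.87) = 38.4 A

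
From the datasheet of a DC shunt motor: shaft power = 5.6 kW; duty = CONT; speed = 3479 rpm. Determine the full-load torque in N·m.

15.4 N·m

ω = 2π × 3479/60 = 364.3 rad/s
τ = P/ω = 5600/364.3 = 15.4 N·m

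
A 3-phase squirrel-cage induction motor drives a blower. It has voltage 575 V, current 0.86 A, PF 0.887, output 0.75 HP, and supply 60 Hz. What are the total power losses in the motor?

P_in = √3·V·I·cosφ = 1.732×575×0.86×0.887 = 760 W
P_out = 0.75×746 = 560 W
Losses = P_in − P_out = 760 − 560 = 200 W

200 W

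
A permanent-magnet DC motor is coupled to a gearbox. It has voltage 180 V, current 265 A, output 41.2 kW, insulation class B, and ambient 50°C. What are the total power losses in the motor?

P_in = V·I = 180×265 = 47700 W
P_out = 41200 W
Losses = P_in − P_out = 47700 − 41200 = 6500 W

6.5 kW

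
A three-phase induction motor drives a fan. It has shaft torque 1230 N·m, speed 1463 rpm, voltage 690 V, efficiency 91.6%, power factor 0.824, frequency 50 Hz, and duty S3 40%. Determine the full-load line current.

ω = 2π×1463/60 = 153.2 rad/s; P_out = τω = 1230 × 153.2 = 188436 W
P_in = P_out / η = 188436 / 0.916 = 205716 W
I_L = P_in / (√3·V_L·cosφ) = 205716 / (1.732 × 690 × 0.824) = 209 A

209 A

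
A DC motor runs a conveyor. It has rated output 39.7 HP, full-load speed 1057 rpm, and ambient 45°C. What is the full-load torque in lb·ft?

197 lb·ft

P_out = 39.7 × 746 = 29616 W
ω = 2π × 1057/60 = 110.7 rad/s
τ = P_out/ω = 29616/110.7 = 267.5 N·m
In lb·ft: 267.5/1.356 = 197 lb·ft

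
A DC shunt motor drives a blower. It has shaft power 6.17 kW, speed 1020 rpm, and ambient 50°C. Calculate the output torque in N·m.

ω = 2π × 1020/60 = 106.8 rad/s
τ = P/ω = 6170/106.8 = 57.8 N·m

57.8 N·m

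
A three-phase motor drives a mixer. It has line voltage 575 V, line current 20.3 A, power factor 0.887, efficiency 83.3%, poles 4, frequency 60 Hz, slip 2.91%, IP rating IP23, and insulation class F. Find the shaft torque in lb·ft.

60.2 lb·ft

P_in = √3·V·I·cosφ = 1.732 × 575 × 20.3 × 0.887 = 17932 W
P_out = η·P_in = 0.833 × 17932 = 14937 W
n_s = 120×60/4 = 1800 rpm; n = 1800×(1−0.0291) = 1748 rpm
ω = 2π×1748/60 = 183.1 rad/s
τ = P_out/ω = 14937/183.1 = 81.58 N·m
In lb·ft: 81.58/1.356 = 60.2 lb·ft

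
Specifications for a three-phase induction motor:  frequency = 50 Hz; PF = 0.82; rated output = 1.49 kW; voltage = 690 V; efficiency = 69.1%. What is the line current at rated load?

P_out = 1.49 kW = 1490 W
P_in = P_out / η = 1490 / 0.691 = 2156 W
I_L = P_in / (√3·V_L·cosφ) = 2156 / (1.732 × 690 × 0.82) = 2.2 A

2.2 A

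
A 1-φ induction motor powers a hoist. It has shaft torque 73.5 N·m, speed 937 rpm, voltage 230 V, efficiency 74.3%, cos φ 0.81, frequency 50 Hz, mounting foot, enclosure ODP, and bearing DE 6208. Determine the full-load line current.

ω = 2π×937/60 = 98.12 rad/s; P_out = τω = 73.5 × 98.12 = 7212 W
P_in = P_out / η = 7212 / 0.743 = 9707 W
I = P_in / (V·cosφ) = 9707 / (230 × 0.81) = 52.1 A

52.1 A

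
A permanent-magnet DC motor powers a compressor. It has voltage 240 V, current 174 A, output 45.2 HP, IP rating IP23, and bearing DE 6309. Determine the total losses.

8040 W

P_in = V·I = 240×174 = 41760 W
P_out = 45.2×746 = 33719 W
Losses = P_in − P_out = 41760 − 33719 = 8041 W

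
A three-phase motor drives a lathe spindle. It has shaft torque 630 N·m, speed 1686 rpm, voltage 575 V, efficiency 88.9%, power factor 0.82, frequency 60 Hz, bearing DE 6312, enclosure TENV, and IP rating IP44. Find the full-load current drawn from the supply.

153 A

ω = 2π×1686/60 = 176.6 rad/s; P_out = τω = 630 × 176.6 = 111258 W
P_in = P_out / η = 111258 / 0.889 = 125150 W
I_L = P_in / (√3·V_L·cosφ) = 125150 / (1.732 × 575 × 0.82) = 153 A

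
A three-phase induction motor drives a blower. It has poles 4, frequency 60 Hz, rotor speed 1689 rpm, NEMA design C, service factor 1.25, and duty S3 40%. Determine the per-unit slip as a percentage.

6.2 %

n_s = 120f/p = 120×60/4 = 1800 rpm
s = (n_s − n)/n_s = (1800 − 1689)/1800 = 0.0617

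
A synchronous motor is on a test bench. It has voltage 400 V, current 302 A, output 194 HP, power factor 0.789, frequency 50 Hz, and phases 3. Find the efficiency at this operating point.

87.7 %

P_out = 194 × 746 = 144724 W
P_in = √3·V_L·I_L·cosφ = 1.732 × 400 × 302 × 0.789 = 165079 W
η = P_out / P_in = 144724 / 165079 = 0.877 = 87.7%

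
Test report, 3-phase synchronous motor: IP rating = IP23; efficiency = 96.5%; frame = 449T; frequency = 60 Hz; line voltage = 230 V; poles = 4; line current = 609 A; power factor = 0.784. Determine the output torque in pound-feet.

P_in = √3·V·I·cosφ = 1.732 × 230 × 609 × 0.784 = 190199 W
P_out = η·P_in = 0.965 × 190199 = 183542 W
n = n_s = 120×60/4 = 1800 rpm (synchronous)
ω = 2π×1800/60 = 188.5 rad/s
τ = P_out/ω = 183542/188.5 = 973.7 N·m
In lb·ft: 973.7/1.356 = 718 lb·ft

718 lb·ft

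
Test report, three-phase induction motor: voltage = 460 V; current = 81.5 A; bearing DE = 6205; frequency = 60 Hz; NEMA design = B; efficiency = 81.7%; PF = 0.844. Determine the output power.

44.8 kW

P_in = √3·V·I·cosφ = 1.732 × 460 × 81.5 × 0.844 = 54803 W
P_out = η·P_in = 0.817 × 54803 = 44774 W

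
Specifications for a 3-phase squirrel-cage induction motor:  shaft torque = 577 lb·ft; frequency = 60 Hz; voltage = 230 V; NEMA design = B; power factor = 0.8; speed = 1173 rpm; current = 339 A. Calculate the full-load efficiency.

88.9 %

τ = 577 lb·ft × 1.356 = 782.4 N·m
ω = 2π × 1173/60 = 122.8 rad/s; P_out = τω = 782.4 × 122.8 = 96079 W
P_in = √3·V_L·I_L·cosφ = 1.732 × 230 × 339 × 0.8 = 108035 W
η = P_out / P_in = 96079 / 108035 = 0.889 = 88.9%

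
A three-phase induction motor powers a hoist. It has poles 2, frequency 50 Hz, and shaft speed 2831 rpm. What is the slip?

5.63 %

n_s = 120f/p = 120×50/2 = 3000 rpm
s = (n_s − n)/n_s = (3000 − 2831)/3000 = 0.0563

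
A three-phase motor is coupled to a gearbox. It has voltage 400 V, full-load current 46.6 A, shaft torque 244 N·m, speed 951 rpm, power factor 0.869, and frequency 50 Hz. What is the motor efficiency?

86.6 %

ω = 2π × 951/60 = 99.59 rad/s; P_out = τω = 244 × 99.59 = 24300 W
P_in = √3·V_L·I_L·cosφ = 1.732 × 400 × 46.6 × 0.869 = 28055 W
η = P_out / P_in = 24300 / 28055 = 0.866 = 86.6%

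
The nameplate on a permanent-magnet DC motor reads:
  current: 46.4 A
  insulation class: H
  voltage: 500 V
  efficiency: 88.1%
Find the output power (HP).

27.4 HP

P_in = V·I = 500 × 46.4 = 23200 W
P_out = η·P_in = 0.881 × 23200 = 20439 W
= 20439/746 = 27.4 HP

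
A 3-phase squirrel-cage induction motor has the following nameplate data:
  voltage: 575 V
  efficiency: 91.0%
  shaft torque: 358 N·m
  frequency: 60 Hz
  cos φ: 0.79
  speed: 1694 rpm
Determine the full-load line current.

ω = 2π×1694/60 = 177.4 rad/s; P_out = τω = 358 × 177.4 = 63509 W
P_in = P_out / η = 63509 / 0.910 = 69790 W
I_L = P_in / (√3·V_L·cosφ) = 69790 / (1.732 × 575 × 0.79) = 88.7 A

88.7 A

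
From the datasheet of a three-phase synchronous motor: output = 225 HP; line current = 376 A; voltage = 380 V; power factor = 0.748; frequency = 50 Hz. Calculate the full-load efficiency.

P_out = 225 × 746 = 167850 W
P_in = √3·V_L·I_L·cosφ = 1.732 × 380 × 376 × 0.748 = 185106 W
η = P_out / P_in = 167850 / 185106 = 0.907 = 90.7%

90.7 %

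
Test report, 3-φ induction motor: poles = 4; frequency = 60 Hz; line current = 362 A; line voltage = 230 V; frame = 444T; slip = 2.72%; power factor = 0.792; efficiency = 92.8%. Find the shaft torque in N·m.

P_in = √3·V·I·cosφ = 1.732 × 230 × 362 × 0.792 = 114211 W
P_out = η·P_in = 0.928 × 114211 = 105988 W
n_s = 120×60/4 = 1800 rpm; n = 1800×(1−0.0272) = 1751 rpm
ω = 2π×1751/60 = 183.4 rad/s
τ = P_out/ω = 105988/183.4 = 578 N·m

578 N·m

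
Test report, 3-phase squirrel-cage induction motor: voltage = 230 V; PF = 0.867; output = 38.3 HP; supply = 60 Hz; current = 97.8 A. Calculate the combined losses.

5210 W

P_in = √3·V·I·cosφ = 1.732×230×97.8×0.867 = 33778 W
P_out = 38.3×746 = 28572 W
Losses = P_in − P_out = 33778 − 28572 = 5206 W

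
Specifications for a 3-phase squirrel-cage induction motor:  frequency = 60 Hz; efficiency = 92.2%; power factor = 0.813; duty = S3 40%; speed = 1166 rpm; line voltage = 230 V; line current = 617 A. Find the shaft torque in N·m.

1510 N·m

P_in = √3·V·I·cosφ = 1.732 × 230 × 617 × 0.813 = 199826 W
P_out = η·P_in = 0.922 × 199826 = 184240 W
n = 1166 rpm
ω = 2π×1166/60 = 122.1 rad/s
τ = P_out/ω = 184240/122.1 = 1510 N·m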